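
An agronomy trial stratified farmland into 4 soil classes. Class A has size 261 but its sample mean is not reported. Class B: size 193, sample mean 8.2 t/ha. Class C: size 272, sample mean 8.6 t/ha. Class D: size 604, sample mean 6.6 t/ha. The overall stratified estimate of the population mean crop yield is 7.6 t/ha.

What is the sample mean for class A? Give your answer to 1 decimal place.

Σ Nₕx̄ₕ = N·μ, so 261·x̄_A = 1330·7.6 − (193·8.2 + 272·8.6 + 604·6.6).
= 10108 − 7908.2 = 2199.8.
x̄_A = 2199.8 / 261 = 8.428... → 8.4.

8.4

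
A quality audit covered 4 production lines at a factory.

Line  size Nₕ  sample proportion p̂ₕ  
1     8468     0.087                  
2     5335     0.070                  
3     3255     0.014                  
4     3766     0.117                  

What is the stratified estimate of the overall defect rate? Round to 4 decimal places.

0.0767

Wₕ = Nₕ/N with N = 20824: 0.4066, 0.2562, 0.1563, 0.1808.
p̂_st = 0.4066·0.087 + 0.2562·0.070 + 0.1563·0.014 + 0.1808·0.117 ≈ 0.076660... → 0.0767.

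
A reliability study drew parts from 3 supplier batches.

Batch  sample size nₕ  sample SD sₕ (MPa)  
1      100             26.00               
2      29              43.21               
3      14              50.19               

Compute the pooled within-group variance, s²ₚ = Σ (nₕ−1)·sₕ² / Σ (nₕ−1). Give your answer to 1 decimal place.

1085.4

1: (100−1)·26.00² = 99·676 = 66924
2: (29−1)·43.21² = 28·1867.1041 = 52278.9148
3: (14−1)·50.19² = 13·2519.0361 = 32747.4693
Numerator = 151950.3841; denominator = Σ(nₕ−1) = 140.
s²ₚ = 151950.3841/140 = 1085.360... → 1085.4.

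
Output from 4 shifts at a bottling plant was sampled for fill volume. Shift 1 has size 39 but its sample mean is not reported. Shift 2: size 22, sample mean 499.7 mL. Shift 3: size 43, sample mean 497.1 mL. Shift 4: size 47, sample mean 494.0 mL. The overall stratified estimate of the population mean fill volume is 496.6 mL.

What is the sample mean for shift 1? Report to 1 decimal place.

497.4

N = 39 + 22 + 43 + 47 = 151.
Overall total = μ·N = 496.6·151 = 74986.6.
Subtract the known strata: 22·499.7 + 43·497.1 + 47·494.0 = 55586.7.
Remaining total for shift 1: 74986.6 − 55586.7 = 19399.9.
Divide by its size: 19399.9 / 39 = 497.433... → 497.4.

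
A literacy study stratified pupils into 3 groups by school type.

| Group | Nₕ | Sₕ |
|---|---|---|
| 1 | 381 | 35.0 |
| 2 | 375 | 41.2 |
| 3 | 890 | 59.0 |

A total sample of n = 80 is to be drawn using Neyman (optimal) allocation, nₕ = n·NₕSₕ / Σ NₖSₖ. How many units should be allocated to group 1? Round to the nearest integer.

13

1: NₕSₕ = 381·35.0 = 13335
2: NₕSₕ = 375·41.2 = 15450
3: NₕSₕ = 890·59.0 = 52510
Σ NₕSₕ = 81295.
n_1 = 80·13335/81295 = 13.123... → 13.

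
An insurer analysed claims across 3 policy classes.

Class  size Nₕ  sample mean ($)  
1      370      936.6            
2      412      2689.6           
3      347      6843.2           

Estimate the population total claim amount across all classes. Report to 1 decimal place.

3829247.6

Estimate total by summing Nₕ·x̄ₕ over strata.
370·936.6 + 412·2689.6 + 347·6843.2 = 346542 + 1108115.2 + 2374590.4 = 3829247.6.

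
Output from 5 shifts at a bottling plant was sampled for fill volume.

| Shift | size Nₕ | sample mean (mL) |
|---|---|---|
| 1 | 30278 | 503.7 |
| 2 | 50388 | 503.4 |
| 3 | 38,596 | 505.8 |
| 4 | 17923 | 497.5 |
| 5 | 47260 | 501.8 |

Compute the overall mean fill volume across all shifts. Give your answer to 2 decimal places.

x̄_st = (Σ Nₕx̄ₕ) / (Σ Nₕ) = (30278·503.7 + 50388·503.4 + 38596·505.8 + 17923·497.5 + 47260·501.8) / 184445
= 92769965.1 / 184445 = 502.9682... → 502.97.

502.97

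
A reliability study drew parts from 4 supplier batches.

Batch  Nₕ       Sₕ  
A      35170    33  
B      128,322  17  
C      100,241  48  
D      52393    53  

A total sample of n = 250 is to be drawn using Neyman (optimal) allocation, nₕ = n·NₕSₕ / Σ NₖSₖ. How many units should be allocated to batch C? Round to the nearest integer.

A: NₕSₕ = 35170·33 = 1160610
B: NₕSₕ = 128322·17 = 2181474
C: NₕSₕ = 100241·48 = 4811568
D: NₕSₕ = 52393·53 = 2776829
Σ NₕSₕ = 10930481.
n_C = 250·4811568/10930481 = 110.049... → 110.

110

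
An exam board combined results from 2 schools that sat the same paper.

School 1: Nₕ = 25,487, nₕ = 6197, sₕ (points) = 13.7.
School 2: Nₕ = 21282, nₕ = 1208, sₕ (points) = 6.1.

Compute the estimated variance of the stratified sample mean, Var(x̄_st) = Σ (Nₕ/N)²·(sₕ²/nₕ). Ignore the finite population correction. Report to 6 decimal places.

0.015373

N = 46769; Wₕ = Nₕ/N.
school 1: (25487/46769)²·13.7²/6197 = 0.008994580
school 2: (21282/46769)²·6.1²/1208 = 0.006378249
Sum = 0.015372829 → 0.015373.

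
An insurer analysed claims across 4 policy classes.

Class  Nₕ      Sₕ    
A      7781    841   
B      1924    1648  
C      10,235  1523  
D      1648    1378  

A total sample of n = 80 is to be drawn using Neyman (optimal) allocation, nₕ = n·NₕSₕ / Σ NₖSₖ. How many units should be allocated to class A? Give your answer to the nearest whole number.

A: NₕSₕ = 7781·841 = 6543821
B: NₕSₕ = 1924·1648 = 3170752
C: NₕSₕ = 10235·1523 = 15587905
D: NₕSₕ = 1648·1378 = 2270944
Σ NₕSₕ = 27573422.
n_A = 80·6543821/27573422 = 18.986... → 19.

19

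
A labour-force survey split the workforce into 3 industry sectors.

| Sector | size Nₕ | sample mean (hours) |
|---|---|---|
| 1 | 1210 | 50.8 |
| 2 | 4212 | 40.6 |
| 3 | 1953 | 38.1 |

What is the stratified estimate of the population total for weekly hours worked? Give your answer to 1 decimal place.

306884.5

1: 1210·50.8 = 61468
2: 4212·40.6 = 171007.2
3: 1953·38.1 = 74409.3
τ̂ = Σ Nₕx̄ₕ = 306884.5.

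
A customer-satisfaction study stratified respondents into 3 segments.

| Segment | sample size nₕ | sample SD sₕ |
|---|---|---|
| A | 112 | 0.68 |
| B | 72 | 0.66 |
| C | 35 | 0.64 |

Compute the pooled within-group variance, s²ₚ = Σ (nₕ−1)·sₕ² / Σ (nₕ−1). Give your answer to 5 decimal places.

0.44528

Degrees of freedom: 111 + 71 + 34 = 216.
Σ(nₕ−1)sₕ² = 111·0.4624 + 71·0.4356 + 34·0.4096 = 96.1804.
s²ₚ = 96.1804 / 216 = 0.4452796... → 0.44528.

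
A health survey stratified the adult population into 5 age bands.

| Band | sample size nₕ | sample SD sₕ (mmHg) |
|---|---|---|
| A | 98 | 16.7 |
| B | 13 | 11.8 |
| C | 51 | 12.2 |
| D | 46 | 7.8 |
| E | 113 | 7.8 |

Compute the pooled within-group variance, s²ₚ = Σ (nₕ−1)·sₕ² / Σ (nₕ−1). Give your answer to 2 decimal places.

144.67

A: (98−1)·16.7² = 97·278.89 = 27052.33
B: (13−1)·11.8² = 12·139.24 = 1670.88
C: (51−1)·12.2² = 50·148.84 = 7442
D: (46−1)·7.8² = 45·60.84 = 2737.8
E: (113−1)·7.8² = 112·60.84 = 6814.08
Numerator = 45717.09; denominator = Σ(nₕ−1) = 316.
s²ₚ = 45717.09/316 = 144.6743... → 144.67.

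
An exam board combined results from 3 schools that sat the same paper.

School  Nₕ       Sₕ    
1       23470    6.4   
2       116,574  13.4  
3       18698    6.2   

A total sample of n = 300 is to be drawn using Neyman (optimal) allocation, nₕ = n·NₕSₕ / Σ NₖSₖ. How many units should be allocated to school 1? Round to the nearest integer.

25

Σ NₕSₕ = 23470·6.4 + 116574·13.4 + 18698·6.2 = 1828227.2.
Share for 1: 150208/1828227.2 = 0.08216.
n_1 = 300 × 0.08216 = 24.648... → 25.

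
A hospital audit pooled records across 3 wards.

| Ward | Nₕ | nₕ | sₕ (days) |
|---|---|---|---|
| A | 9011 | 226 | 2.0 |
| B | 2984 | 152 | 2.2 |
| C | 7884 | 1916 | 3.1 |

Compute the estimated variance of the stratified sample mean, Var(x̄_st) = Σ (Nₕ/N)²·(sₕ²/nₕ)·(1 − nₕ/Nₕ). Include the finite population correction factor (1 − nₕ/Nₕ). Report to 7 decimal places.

N = 19879. Term for each stratum: Wₕ²sₕ²/nₕ·(1−nₕ/Nₕ).
Var(x̄_st) = 0.0035454980 + 0.0006809336 + 0.0005971924 = 0.0048236239 → 0.0048236.

0.0048236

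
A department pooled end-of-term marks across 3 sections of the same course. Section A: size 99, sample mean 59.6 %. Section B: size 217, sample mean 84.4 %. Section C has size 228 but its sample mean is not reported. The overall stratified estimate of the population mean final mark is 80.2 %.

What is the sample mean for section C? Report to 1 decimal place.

85.1

N = 99 + 217 + 228 = 544.
Overall total = μ·N = 80.2·544 = 43628.8.
Subtract the known strata: 99·59.6 + 217·84.4 = 24215.2.
Remaining total for section C: 43628.8 − 24215.2 = 19413.6.
Divide by its size: 19413.6 / 228 = 85.147... → 85.1.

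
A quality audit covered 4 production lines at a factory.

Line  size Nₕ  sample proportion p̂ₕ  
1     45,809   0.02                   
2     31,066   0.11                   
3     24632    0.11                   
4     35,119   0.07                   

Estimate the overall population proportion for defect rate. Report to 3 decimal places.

N = 45809 + 31066 + 24632 + 35119 = 136626.
Overall proportion = Σ (Nₕ/N)·p̂ₕ.
Σ Nₕp̂ₕ = 916.18 + 3417.26 + 2709.52 + 2458.33 = 9501.29.
9501.29 / 136626 = 0.06954... → 0.070.

0.070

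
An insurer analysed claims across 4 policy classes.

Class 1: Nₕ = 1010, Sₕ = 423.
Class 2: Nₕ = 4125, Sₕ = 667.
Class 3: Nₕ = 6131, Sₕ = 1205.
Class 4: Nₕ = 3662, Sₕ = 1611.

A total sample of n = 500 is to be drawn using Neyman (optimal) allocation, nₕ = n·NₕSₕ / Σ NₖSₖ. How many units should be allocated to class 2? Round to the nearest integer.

84

Σ NₕSₕ = 1010·423 + 4125·667 + 6131·1205 + 3662·1611 = 16465942.
Share for 2: 2751375/16465942 = 0.16709.
n_2 = 500 × 0.16709 = 83.547... → 84.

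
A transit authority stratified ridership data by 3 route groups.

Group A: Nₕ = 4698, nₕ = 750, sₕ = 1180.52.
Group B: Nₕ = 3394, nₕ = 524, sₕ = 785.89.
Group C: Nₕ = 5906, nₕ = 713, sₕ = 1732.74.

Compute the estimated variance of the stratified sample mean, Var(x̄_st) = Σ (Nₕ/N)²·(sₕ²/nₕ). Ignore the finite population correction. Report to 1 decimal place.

N = 13998; Wₕ = Nₕ/N.
group A: (4698/13998)²·1180.52²/750 = 209.3049
group B: (3394/13998)²·785.89²/524 = 69.2921
group C: (5906/13998)²·1732.74²/713 = 749.6045
Sum = 1028.2016 → 1028.2.

1028.2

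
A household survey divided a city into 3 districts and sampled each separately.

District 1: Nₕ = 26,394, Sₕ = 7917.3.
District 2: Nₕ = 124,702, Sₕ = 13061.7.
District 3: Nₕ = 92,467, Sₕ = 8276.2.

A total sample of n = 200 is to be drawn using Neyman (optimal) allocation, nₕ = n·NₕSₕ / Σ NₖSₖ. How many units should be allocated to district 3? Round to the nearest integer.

59

Σ NₕSₕ = 26394·7917.3 + 124702·13061.7 + 92467·8276.2 = 2603064715.
Share for 3: 765275385.4/2603064715 = 0.29399.
n_3 = 200 × 0.29399 = 58.798... → 59.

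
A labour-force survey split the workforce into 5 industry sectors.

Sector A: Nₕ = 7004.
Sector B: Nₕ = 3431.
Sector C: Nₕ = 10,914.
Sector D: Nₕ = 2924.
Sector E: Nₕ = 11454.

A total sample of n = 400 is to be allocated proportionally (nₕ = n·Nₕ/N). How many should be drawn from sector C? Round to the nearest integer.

Share of sector C = 10914/35727 = 0.30548.
Allocate 400 × 0.30548 = 122.193... → 122.

122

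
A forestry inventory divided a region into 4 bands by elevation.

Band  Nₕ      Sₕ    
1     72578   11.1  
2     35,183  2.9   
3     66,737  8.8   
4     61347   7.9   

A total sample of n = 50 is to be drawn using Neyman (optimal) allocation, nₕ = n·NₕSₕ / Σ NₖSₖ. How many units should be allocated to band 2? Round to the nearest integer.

1: NₕSₕ = 72578·11.1 = 805615.8
2: NₕSₕ = 35183·2.9 = 102030.7
3: NₕSₕ = 66737·8.8 = 587285.6
4: NₕSₕ = 61347·7.9 = 484641.3
Σ NₕSₕ = 1979573.4.
n_2 = 50·102030.7/1979573.4 = 2.577... → 3.

3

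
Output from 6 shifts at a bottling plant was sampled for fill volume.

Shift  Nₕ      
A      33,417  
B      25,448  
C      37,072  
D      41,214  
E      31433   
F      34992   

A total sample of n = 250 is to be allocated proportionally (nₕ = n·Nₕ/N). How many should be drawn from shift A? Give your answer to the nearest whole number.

41

Share of shift A = 33417/203576 = 0.16415.
Allocate 250 × 0.16415 = 41.037... → 41.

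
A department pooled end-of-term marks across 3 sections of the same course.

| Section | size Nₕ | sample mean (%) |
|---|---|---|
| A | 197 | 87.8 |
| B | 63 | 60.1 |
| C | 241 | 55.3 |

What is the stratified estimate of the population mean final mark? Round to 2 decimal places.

N = 197 + 63 + 241 = 501.
The stratified mean weights each stratum mean by its population share Nₕ/N.
Σ Nₕx̄ₕ = 197·87.8 + 63·60.1 + 241·55.3 = 17296.6 + 3786.3 + 13327.3 = 34410.2.
Divide by N: 34410.2 / 501 = 68.6830... → 68.68.

68.68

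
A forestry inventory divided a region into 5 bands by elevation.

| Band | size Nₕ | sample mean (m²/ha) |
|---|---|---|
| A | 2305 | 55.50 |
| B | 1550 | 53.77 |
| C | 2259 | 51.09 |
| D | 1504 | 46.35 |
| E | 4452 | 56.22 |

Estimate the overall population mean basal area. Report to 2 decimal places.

53.58

N = 2305 + 1550 + 2259 + 1504 + 4452 = 12070.
Weight each subgroup mean by Nₕ/N and sum.
Σ Nₕx̄ₕ = 2305·55.50 + 1550·53.77 + 2259·51.09 + 1504·46.35 + 4452·56.22 = 127927.5 + 83343.5 + 115412.31 + 69710.4 + 250291.44 = 646685.15.
Divide by N: 646685.15 / 12070 = 53.5779... → 53.58.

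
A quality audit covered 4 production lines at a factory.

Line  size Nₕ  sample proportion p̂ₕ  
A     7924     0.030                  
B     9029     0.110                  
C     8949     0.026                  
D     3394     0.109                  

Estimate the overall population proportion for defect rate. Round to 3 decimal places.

N = 7924 + 9029 + 8949 + 3394 = 29296.
Overall proportion = Σ (Nₕ/N)·p̂ₕ.
Σ Nₕp̂ₕ = 237.72 + 993.19 + 232.674 + 369.946 = 1833.53.
1833.53 / 29296 = 0.06259... → 0.063.

0.063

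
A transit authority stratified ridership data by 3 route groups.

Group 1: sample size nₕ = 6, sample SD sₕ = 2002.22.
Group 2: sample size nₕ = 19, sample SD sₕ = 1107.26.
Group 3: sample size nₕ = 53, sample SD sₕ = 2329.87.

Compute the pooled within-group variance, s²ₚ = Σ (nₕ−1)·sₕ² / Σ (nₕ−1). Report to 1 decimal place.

1: (6−1)·2002.22² = 5·4008884.9284 = 20044424.642
2: (19−1)·1107.26² = 18·1226024.7076 = 22068444.7368
3: (53−1)·2329.87² = 52·5428294.2169 = 282271299.2788
Numerator = 324384168.6576; denominator = Σ(nₕ−1) = 75.
s²ₚ = 324384168.6576/75 = 4325122.249... → 4325122.2.

4325122.2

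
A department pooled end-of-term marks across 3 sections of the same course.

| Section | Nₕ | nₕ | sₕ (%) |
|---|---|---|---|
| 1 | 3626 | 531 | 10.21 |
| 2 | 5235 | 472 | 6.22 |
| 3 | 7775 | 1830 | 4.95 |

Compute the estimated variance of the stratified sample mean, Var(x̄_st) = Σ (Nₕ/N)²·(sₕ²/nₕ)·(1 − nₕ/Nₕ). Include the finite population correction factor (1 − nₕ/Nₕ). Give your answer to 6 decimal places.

0.017582

N = 16636; Wₕ = Nₕ/N.
section 1: (3626/16636)²·10.21²/531·(1 − 531/3626) = 0.007960633
section 2: (5235/16636)²·6.22²/472·(1 − 472/5235) = 0.007384791
section 3: (7775/16636)²·4.95²/1830·(1 − 1830/7775) = 0.002236216
Sum = 0.017581640 → 0.017582.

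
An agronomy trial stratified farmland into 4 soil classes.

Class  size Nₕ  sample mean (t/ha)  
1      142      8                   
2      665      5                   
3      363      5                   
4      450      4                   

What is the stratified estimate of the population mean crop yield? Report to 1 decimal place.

N = 1620; weights Wₕ = Nₕ/N = (0.0877, 0.4105, 0.2241, 0.2778).
x̄_st = Σ Wₕ·x̄ₕ = 0.0877·8 + 0.4105·5 + 0.2241·5 + 0.2778·4 ≈ 4.985...
→ 5.0.

5.0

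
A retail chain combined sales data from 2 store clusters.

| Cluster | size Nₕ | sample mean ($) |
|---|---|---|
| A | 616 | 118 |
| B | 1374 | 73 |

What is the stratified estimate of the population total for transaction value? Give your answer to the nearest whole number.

Estimate total by summing Nₕ·x̄ₕ over strata.
616·118 + 1374·73 = 72688 + 100302 = 172990.

172990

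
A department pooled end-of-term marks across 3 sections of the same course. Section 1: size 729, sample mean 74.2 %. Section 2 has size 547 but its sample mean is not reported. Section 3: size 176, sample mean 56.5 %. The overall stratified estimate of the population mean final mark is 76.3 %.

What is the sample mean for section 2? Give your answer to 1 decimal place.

N = 729 + 547 + 176 = 1452.
Overall total = μ·N = 76.3·1452 = 110787.6.
Subtract the known strata: 729·74.2 + 176·56.5 = 64035.8.
Remaining total for section 2: 110787.6 − 64035.8 = 46751.8.
Divide by its size: 46751.8 / 547 = 85.469... → 85.5.

85.5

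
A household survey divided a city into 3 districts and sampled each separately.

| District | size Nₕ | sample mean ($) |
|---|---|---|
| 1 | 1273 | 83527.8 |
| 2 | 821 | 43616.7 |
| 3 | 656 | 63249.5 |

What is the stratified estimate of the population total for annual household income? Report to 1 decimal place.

1: 1273·83527.8 = 106330889.4
2: 821·43616.7 = 35809310.7
3: 656·63249.5 = 41491672
τ̂ = Σ Nₕx̄ₕ = 183631872.1.

183631872.1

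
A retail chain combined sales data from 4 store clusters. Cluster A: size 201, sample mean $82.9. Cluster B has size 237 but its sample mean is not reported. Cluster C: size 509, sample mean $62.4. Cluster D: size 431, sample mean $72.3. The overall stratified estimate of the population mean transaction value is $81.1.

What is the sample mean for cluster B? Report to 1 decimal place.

N = 201 + 237 + 509 + 431 = 1378.
Overall total = μ·N = 81.1·1378 = 111755.8.
Subtract the known strata: 201·82.9 + 509·62.4 + 431·72.3 = 79585.8.
Remaining total for cluster B: 111755.8 − 79585.8 = 32170.
Divide by its size: 32170 / 237 = 135.738... → 135.7.

135.7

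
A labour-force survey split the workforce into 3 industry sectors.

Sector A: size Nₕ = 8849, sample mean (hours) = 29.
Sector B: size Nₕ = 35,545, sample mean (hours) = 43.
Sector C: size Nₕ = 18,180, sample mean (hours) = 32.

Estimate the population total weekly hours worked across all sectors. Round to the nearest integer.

A: 8849·29 = 256621
B: 35545·43 = 1528435
C: 18180·32 = 581760
τ̂ = Σ Nₕx̄ₕ = 2366816.

2366816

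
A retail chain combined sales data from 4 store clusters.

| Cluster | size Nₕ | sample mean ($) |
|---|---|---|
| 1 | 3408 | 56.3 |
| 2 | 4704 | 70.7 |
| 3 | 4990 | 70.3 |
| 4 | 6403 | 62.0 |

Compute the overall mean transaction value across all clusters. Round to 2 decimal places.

x̄_st = (Σ Nₕx̄ₕ) / (Σ Nₕ) = (3408·56.3 + 4704·70.7 + 4990·70.3 + 6403·62.0) / 19505
= 1272226.2 / 19505 = 65.2256... → 65.23.

65.23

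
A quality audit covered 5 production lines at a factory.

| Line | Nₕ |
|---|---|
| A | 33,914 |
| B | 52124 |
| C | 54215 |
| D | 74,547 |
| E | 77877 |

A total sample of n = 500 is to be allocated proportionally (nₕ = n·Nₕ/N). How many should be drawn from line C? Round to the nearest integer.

Share of line C = 54215/292677 = 0.18524.
Allocate 500 × 0.18524 = 92.619... → 93.

93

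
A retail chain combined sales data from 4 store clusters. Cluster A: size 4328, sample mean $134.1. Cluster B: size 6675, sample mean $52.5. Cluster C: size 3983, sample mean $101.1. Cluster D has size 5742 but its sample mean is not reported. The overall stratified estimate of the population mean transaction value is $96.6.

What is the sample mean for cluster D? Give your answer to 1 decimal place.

116.5

N = 4328 + 6675 + 3983 + 5742 = 20728.
Overall total = μ·N = 96.6·20728 = 2002324.8.
Subtract the known strata: 4328·134.1 + 6675·52.5 + 3983·101.1 = 1333503.6.
Remaining total for cluster D: 2002324.8 − 1333503.6 = 668821.2.
Divide by its size: 668821.2 / 5742 = 116.479... → 116.5.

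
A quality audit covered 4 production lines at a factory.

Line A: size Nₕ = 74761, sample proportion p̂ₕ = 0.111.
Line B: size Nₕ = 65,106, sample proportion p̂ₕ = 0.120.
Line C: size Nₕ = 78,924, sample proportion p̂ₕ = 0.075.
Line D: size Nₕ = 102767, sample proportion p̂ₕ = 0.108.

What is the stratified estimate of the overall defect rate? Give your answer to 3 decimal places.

Wₕ = Nₕ/N with N = 321558: 0.2325, 0.2025, 0.2454, 0.3196.
p̂_st = 0.2325·0.111 + 0.2025·0.120 + 0.2454·0.075 + 0.3196·0.108 ≈ 0.10303... → 0.103.

0.103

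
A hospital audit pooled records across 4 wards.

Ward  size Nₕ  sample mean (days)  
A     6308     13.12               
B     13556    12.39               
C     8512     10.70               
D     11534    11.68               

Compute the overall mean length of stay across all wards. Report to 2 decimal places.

x̄_st = (Σ Nₕx̄ₕ) / (Σ Nₕ) = (6308·13.12 + 13556·12.39 + 8512·10.70 + 11534·11.68) / 39910
= 476515.32 / 39910 = 11.9397... → 11.94.

11.94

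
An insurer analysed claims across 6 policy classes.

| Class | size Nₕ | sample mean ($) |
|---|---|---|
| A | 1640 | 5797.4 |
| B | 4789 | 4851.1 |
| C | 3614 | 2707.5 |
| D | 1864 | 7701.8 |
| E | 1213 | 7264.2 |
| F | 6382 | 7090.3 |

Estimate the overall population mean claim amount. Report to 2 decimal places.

N = 19502; weights Wₕ = Nₕ/N = (0.0841, 0.2456, 0.1853, 0.0956, 0.0622, 0.3272).
x̄_st = Σ Wₕ·x̄ₕ = 0.0841·5797.4 + 0.2456·4851.1 + 0.1853·2707.5 + 0.0956·7701.8 + 0.0622·7264.2 + 0.3272·7090.3 ≈ 5688.7747...
→ 5688.77.

5688.77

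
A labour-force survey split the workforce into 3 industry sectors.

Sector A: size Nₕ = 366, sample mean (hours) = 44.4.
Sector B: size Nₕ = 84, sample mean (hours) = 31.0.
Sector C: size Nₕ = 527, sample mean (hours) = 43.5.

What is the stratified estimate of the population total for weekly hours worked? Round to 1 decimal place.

41778.9

A: 366·44.4 = 16250.4
B: 84·31.0 = 2604
C: 527·43.5 = 22924.5
τ̂ = Σ Nₕx̄ₕ = 41778.9.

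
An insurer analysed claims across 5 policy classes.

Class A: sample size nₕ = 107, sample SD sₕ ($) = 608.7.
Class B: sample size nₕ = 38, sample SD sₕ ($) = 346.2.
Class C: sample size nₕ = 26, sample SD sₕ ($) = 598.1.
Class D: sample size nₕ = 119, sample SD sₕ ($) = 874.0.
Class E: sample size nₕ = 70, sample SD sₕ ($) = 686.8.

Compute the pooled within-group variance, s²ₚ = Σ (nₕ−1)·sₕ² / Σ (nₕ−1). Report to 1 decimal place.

A: (107−1)·608.7² = 106·370515.69 = 39274663.14
B: (38−1)·346.2² = 37·119854.44 = 4434614.28
C: (26−1)·598.1² = 25·357723.61 = 8943090.25
D: (119−1)·874.0² = 118·763876 = 90137368
E: (70−1)·686.8² = 69·471694.24 = 32546902.56
Numerator = 175336638.23; denominator = Σ(nₕ−1) = 355.
s²ₚ = 175336638.23/355 = 493906.023... → 493906.0.

493906.0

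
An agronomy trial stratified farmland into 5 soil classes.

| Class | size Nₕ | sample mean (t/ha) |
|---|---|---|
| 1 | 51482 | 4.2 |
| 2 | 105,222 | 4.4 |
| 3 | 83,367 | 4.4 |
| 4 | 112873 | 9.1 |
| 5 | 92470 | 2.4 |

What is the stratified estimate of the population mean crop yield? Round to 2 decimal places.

5.15

N = 445414; weights Wₕ = Nₕ/N = (0.1156, 0.2362, 0.1872, 0.2534, 0.2076).
x̄_st = Σ Wₕ·x̄ₕ = 0.1156·4.2 + 0.2362·4.4 + 0.1872·4.4 + 0.2534·9.1 + 0.2076·2.4 ≈ 5.1527...
→ 5.15.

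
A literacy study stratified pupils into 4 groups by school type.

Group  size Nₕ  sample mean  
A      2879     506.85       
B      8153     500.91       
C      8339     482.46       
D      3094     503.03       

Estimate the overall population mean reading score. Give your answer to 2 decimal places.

N = 2879 + 8153 + 8339 + 3094 = 22465.
The stratified mean weights each stratum mean by its population share Nₕ/N.
Σ Nₕx̄ₕ = 2879·506.85 + 8153·500.91 + 8339·482.46 + 3094·503.03 = 1459221.15 + 4083919.23 + 4023233.94 + 1556374.82 = 11122749.14.
Divide by N: 11122749.14 / 22465 = 495.1146... → 495.11.

495.11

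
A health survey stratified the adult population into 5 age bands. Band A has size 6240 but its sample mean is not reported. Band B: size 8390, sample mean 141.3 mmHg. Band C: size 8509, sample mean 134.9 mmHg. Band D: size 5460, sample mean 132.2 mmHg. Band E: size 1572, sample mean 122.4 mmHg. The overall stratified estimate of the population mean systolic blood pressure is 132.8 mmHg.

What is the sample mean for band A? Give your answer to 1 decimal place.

N = 6240 + 8390 + 8509 + 5460 + 1572 = 30171.
Overall total = μ·N = 132.8·30171 = 4006708.8.
Subtract the known strata: 8390·141.3 + 8509·134.9 + 5460·132.2 + 1572·122.4 = 3247595.9.
Remaining total for band A: 4006708.8 − 3247595.9 = 759112.9.
Divide by its size: 759112.9 / 6240 = 121.653... → 121.7.

121.7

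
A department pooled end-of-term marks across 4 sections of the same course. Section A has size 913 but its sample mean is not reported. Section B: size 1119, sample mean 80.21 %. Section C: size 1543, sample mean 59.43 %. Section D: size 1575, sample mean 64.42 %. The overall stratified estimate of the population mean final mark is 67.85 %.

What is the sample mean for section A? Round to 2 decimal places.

N = 913 + 1119 + 1543 + 1575 = 5150.
Overall total = μ·N = 67.85·5150 = 349427.5.
Subtract the known strata: 1119·80.21 + 1543·59.43 + 1575·64.42 = 282916.98.
Remaining total for section A: 349427.5 − 282916.98 = 66510.52.
Divide by its size: 66510.52 / 913 = 72.8483... → 72.85.

72.85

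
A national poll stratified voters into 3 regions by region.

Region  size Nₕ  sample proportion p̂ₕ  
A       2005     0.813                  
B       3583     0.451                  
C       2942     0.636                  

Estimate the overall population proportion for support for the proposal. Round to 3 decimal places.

Wₕ = Nₕ/N with N = 8530: 0.2351, 0.4200, 0.3449.
p̂_st = 0.2351·0.813 + 0.4200·0.451 + 0.3449·0.636 ≈ 0.59990... → 0.600.

0.600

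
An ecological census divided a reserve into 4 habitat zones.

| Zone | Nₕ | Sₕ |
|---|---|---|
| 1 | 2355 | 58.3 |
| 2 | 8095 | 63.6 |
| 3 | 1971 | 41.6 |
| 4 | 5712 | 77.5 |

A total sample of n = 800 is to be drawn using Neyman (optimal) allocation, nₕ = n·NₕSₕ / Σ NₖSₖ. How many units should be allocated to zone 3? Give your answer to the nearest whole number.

1: NₕSₕ = 2355·58.3 = 137296.5
2: NₕSₕ = 8095·63.6 = 514842
3: NₕSₕ = 1971·41.6 = 81993.6
4: NₕSₕ = 5712·77.5 = 442680
Σ NₕSₕ = 1176812.1.
n_3 = 800·81993.6/1176812.1 = 55.739... → 56.

56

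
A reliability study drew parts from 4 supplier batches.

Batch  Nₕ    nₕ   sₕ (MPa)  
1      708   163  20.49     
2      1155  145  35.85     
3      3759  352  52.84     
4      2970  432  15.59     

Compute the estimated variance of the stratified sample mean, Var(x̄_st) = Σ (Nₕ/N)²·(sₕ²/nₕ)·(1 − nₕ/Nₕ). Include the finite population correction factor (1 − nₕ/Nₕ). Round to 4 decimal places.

1.5870

N = 8592; Wₕ = Nₕ/N.
batch 1: (708/8592)²·20.49²/163·(1 − 163/708) = 0.0134629
batch 2: (1155/8592)²·35.85²/145·(1 − 145/1155) = 0.1400636
batch 3: (3759/8592)²·52.84²/352·(1 − 352/3759) = 1.3760648
batch 4: (2970/8592)²·15.59²/432·(1 − 432/2970) = 0.0574471
Sum = 1.5870383 → 1.5870.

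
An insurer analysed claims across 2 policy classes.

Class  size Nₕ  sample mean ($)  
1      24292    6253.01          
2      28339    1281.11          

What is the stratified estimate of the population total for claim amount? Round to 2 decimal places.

1: 24292·6253.01 = 151898118.92
2: 28339·1281.11 = 36305376.29
τ̂ = Σ Nₕx̄ₕ = 188203495.21.

188203495.21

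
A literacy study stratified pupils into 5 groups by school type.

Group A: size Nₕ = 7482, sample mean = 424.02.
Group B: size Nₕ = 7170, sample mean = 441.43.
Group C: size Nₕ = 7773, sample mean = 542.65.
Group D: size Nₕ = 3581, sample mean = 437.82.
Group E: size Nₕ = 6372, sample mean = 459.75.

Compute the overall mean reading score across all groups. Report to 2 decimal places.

464.91

N = 32378; weights Wₕ = Nₕ/N = (0.2311, 0.2214, 0.2401, 0.1106, 0.1968).
x̄_st = Σ Wₕ·x̄ₕ = 0.2311·424.02 + 0.2214·441.43 + 0.2401·542.65 + 0.1106·437.82 + 0.1968·459.75 ≈ 464.9129...
→ 464.91.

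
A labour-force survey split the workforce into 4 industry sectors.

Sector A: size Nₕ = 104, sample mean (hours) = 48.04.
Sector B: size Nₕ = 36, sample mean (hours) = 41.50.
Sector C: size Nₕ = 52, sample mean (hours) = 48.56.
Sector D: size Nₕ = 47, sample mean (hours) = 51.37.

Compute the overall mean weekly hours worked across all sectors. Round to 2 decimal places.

47.82

N = 239; weights Wₕ = Nₕ/N = (0.4351, 0.1506, 0.2176, 0.1967).
x̄_st = Σ Wₕ·x̄ₕ = 0.4351·48.04 + 0.1506·41.50 + 0.2176·48.56 + 0.1967·51.37 ≈ 47.8229...
→ 47.82.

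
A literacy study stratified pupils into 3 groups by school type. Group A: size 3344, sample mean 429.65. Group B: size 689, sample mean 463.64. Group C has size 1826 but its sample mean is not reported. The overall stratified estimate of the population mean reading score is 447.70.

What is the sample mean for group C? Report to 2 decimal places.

N = 3344 + 689 + 1826 = 5859.
Overall total = μ·N = 447.70·5859 = 2623074.3.
Subtract the known strata: 3344·429.65 + 689·463.64 = 1756197.56.
Remaining total for group C: 2623074.3 − 1756197.56 = 866876.74.
Divide by its size: 866876.74 / 1826 = 474.7408... → 474.74.

474.74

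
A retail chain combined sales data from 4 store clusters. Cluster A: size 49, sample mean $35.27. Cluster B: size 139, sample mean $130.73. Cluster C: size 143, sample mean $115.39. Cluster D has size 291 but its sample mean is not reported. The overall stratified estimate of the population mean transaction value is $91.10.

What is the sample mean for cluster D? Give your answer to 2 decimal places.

Σ Nₕx̄ₕ = N·μ, so 291·x̄_D = 622·91.10 − (49·35.27 + 139·130.73 + 143·115.39).
= 56664.2 − 36400.47 = 20263.73.
x̄_D = 20263.73 / 291 = 69.6348... → 69.63.

69.63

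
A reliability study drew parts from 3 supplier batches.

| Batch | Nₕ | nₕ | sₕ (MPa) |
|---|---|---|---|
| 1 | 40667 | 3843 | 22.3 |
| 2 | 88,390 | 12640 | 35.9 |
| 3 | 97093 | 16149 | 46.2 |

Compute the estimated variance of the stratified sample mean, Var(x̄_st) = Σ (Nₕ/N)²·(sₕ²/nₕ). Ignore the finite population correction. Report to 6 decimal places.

N = 226150. Term for each stratum: Wₕ²sₕ²/nₕ.
Var(x̄_st) = 0.004184373 + 0.015575963 + 0.024362451 = 0.044122787 → 0.044123.

0.044123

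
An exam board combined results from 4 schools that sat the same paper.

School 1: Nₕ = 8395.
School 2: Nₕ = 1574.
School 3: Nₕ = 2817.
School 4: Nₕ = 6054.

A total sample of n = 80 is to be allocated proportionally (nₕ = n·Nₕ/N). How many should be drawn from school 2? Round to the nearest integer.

Share of school 2 = 1574/18840 = 0.08355.
Allocate 80 × 0.08355 = 6.684... → 7.

7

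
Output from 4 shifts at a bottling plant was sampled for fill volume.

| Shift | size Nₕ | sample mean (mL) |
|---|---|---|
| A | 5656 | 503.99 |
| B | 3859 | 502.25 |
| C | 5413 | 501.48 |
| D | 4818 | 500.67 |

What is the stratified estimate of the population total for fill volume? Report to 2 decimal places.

A: 5656·503.99 = 2850567.44
B: 3859·502.25 = 1938182.75
C: 5413·501.48 = 2714511.24
D: 4818·500.67 = 2412228.06
τ̂ = Σ Nₕx̄ₕ = 9915489.49.

9915489.49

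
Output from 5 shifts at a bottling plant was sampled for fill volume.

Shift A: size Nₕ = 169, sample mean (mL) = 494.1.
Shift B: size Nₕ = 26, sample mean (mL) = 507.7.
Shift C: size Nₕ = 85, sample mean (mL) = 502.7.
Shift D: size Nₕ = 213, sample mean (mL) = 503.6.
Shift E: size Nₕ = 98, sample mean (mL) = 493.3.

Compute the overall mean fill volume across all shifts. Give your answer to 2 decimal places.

499.23

N = 169 + 26 + 85 + 213 + 98 = 591.
Overall mean = Σ (Nₕ/N)·x̄ₕ — weight by population share, not a simple average.
Σ Nₕx̄ₕ = 169·494.1 + 26·507.7 + 85·502.7 + 213·503.6 + 98·493.3 = 83502.9 + 13200.2 + 42729.5 + 107266.8 + 48343.4 = 295042.8.
Divide by N: 295042.8 / 591 = 499.2264... → 499.23.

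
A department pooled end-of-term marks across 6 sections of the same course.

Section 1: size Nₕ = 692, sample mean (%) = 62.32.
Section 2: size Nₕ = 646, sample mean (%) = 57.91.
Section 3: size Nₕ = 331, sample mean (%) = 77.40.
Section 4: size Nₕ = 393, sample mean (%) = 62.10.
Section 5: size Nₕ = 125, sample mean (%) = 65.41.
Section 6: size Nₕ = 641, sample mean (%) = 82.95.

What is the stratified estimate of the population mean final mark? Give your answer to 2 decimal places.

x̄_st = (Σ Nₕx̄ₕ) / (Σ Nₕ) = (692·62.32 + 646·57.91 + 331·77.40 + 393·62.10 + 125·65.41 + 641·82.95) / 2828
= 191907.2 / 2828 = 67.8597... → 67.86.

67.86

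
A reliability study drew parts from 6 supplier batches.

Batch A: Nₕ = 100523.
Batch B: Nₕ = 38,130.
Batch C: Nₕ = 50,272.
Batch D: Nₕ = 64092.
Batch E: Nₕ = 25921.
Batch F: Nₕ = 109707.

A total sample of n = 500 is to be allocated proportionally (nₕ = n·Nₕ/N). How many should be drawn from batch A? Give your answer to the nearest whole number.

Share of batch A = 100523/388645 = 0.25865.
Allocate 500 × 0.25865 = 129.325... → 129.

129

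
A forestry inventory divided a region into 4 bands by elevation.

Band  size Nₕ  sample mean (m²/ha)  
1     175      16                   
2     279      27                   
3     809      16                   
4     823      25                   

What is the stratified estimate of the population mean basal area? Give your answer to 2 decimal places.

x̄_st = (Σ Nₕx̄ₕ) / (Σ Nₕ) = (175·16 + 279·27 + 809·16 + 823·25) / 2086
= 43852 / 2086 = 21.0221... → 21.02.

21.02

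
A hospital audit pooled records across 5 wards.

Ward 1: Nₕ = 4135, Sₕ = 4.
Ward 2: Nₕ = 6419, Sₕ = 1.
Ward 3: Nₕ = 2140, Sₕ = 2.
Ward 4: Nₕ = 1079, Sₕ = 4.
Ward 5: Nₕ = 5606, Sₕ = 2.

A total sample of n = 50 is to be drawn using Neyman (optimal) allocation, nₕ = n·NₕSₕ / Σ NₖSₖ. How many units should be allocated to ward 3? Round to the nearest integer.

5

Σ NₕSₕ = 4135·4 + 6419·1 + 2140·2 + 1079·4 + 5606·2 = 42767.
Share for 3: 4280/42767 = 0.10008.
n_3 = 50 × 0.10008 = 5.004... → 5.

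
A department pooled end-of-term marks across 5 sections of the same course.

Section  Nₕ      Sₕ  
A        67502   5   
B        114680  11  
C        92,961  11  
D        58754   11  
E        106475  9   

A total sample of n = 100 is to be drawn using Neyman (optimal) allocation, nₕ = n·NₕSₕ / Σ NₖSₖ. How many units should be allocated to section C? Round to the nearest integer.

24

A: NₕSₕ = 67502·5 = 337510
B: NₕSₕ = 114680·11 = 1261480
C: NₕSₕ = 92961·11 = 1022571
D: NₕSₕ = 58754·11 = 646294
E: NₕSₕ = 106475·9 = 958275
Σ NₕSₕ = 4226130.
n_C = 100·1022571/4226130 = 24.196... → 24.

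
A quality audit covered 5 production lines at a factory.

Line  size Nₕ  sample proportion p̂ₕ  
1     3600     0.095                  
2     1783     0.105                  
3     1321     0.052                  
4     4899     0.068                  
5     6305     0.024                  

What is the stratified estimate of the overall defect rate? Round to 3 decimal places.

Wₕ = Nₕ/N with N = 17908: 0.2010, 0.0996, 0.0738, 0.2736, 0.3521.
p̂_st = 0.2010·0.095 + 0.0996·0.105 + 0.0738·0.052 + 0.2736·0.068 + 0.3521·0.024 ≈ 0.06044... → 0.060.

0.060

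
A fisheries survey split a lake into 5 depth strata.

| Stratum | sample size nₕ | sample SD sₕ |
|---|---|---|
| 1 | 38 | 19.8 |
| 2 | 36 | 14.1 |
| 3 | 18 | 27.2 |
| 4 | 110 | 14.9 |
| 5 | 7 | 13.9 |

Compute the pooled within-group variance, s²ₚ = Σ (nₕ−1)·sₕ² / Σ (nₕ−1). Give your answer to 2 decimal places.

291.17

Degrees of freedom: 37 + 35 + 17 + 109 + 6 = 204.
Σ(nₕ−1)sₕ² = 37·392.04 + 35·198.81 + 17·739.84 + 109·222.01 + 6·193.21 = 59399.46.
s²ₚ = 59399.46 / 204 = 291.1738... → 291.17.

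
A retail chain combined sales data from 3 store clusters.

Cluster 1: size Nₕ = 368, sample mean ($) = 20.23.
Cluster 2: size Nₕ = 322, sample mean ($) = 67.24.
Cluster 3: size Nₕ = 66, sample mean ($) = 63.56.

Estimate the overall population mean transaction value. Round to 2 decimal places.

N = 368 + 322 + 66 = 756.
Weight each subgroup mean by Nₕ/N and sum.
Σ Nₕx̄ₕ = 368·20.23 + 322·67.24 + 66·63.56 = 7444.64 + 21651.28 + 4194.96 = 33290.88.
Divide by N: 33290.88 / 756 = 44.0356... → 44.04.

44.04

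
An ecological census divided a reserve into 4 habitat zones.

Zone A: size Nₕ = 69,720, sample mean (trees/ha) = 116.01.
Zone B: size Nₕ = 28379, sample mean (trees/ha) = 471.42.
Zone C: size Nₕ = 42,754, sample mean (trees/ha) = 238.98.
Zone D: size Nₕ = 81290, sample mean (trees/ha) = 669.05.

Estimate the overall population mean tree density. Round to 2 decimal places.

387.46

x̄_st = (Σ Nₕx̄ₕ) / (Σ Nₕ) = (69720·116.01 + 28379·471.42 + 42754·238.98 + 81290·669.05) / 222143
= 86071070.8 / 222143 = 387.4579... → 387.46.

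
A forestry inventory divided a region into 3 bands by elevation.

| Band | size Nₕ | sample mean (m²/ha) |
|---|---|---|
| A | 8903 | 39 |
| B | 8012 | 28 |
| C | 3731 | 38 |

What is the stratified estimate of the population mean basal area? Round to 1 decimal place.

N = 20646; weights Wₕ = Nₕ/N = (0.4312, 0.3881, 0.1807).
x̄_st = Σ Wₕ·x̄ₕ = 0.4312·39 + 0.3881·28 + 0.1807·38 ≈ 34.551...
→ 34.6.

34.6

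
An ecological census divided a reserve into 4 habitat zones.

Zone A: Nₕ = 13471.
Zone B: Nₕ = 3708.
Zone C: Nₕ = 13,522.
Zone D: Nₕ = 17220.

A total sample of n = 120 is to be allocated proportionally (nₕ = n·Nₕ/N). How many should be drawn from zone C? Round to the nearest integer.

Share of zone C = 13522/47921 = 0.28217.
Allocate 120 × 0.28217 = 33.861... → 34.

34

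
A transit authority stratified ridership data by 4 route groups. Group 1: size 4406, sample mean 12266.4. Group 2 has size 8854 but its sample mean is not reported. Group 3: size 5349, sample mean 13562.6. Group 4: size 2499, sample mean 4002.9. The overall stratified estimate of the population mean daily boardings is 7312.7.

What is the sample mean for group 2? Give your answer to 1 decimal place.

N = 4406 + 8854 + 5349 + 2499 = 21108.
Overall total = μ·N = 7312.7·21108 = 154356471.6.
Subtract the known strata: 4406·12266.4 + 5349·13562.6 + 2499·4002.9 = 136595352.9.
Remaining total for group 2: 154356471.6 − 136595352.9 = 17761118.7.
Divide by its size: 17761118.7 / 8854 = 2005.999... → 2006.0.

2006.0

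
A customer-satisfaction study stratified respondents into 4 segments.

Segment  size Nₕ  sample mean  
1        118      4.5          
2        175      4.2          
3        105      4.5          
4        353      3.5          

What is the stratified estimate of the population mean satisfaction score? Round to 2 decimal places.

x̄_st = (Σ Nₕx̄ₕ) / (Σ Nₕ) = (118·4.5 + 175·4.2 + 105·4.5 + 353·3.5) / 751
= 2974 / 751 = 3.9601... → 3.96.

3.96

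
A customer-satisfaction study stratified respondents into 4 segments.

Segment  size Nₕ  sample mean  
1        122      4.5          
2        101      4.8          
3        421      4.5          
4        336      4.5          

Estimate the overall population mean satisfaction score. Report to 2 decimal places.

4.53

N = 122 + 101 + 421 + 336 = 980.
Weight each subgroup mean by Nₕ/N and sum.
Σ Nₕx̄ₕ = 122·4.5 + 101·4.8 + 421·4.5 + 336·4.5 = 549 + 484.8 + 1894.5 + 1512 = 4440.3.
Divide by N: 4440.3 / 980 = 4.5309... → 4.53.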